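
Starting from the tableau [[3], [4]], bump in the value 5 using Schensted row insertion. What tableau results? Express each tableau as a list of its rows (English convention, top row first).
5 is larger than every entry of row 1, so it is appended to row 1. The new tableau is [[3, 5], [4]].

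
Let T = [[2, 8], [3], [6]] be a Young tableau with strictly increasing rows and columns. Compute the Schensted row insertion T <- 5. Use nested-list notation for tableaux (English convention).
[[2, 5], [3, 8], [6]]

In row 1, 5 replaces 8 (the leftmost entry greater than 5); 8 is bumped to row 2. 8 is appended to row 2. The new tableau is [[2, 5], [3, 8], [6]].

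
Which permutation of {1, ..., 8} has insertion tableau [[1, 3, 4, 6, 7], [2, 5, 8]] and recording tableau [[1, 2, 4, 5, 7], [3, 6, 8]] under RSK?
Reverse the RSK construction: for i from n down to 1, find the cell of Q containing i, remove the entry at that cell from P, and reverse-bump it up through P; the value ejected from row 1 is w(i).

Step i=8: Q has 8 at row 2, column 3; remove 8 from row 2 of P and reverse-bump: 8 enters row 1 and ejects 7. So w(8) = 7. P is now [[1, 3, 4, 6, 8], [2, 5]].
Step i=7: Q has 7 at row 1, column 5; remove that cell from P, ejecting 8. So w(7) = 8. P is now [[1, 3, 4, 6], [2, 5]].
Step i=6: Q has 6 at row 2, column 2; remove 5 from row 2 of P and reverse-bump: 5 enters row 1 and ejects 4. So w(6) = 4. P is now [[1, 3, 5, 6], [2]].
Step i=5: Q has 5 at row 1, column 4; remove that cell from P, ejecting 6. So w(5) = 6. P is now [[1, 3, 5], [2]].
Step i=4: Q has 4 at row 1, column 3; remove that cell from P, ejecting 5. So w(4) = 5. P is now [[1, 3], [2]].
Step i=3: Q has 3 at row 2, column 1; remove 2 from row 2 of P and reverse-bump: 2 enters row 1 and ejects 1. So w(3) = 1. P is now [[2, 3]].
Step i=2: Q has 2 at row 1, column 2; remove that cell from P, ejecting 3. So w(2) = 3. P is now [[2]].
Step i=1: Q has 1 at row 1, column 1; remove that cell from P, ejecting 2. So w(1) = 2. P is now [].

So w = 2 3 1 5 6 4 8 7.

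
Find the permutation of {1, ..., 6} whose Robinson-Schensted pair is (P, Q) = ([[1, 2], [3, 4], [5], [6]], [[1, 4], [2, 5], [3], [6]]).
Reverse the RSK construction: for i from n down to 1, find the cell of Q containing i, remove the entry at that cell from P, and reverse-bump it up through P; the value ejected from row 1 is w(i).

Step i=6: Q has 6 at row 4, column 1; remove 6 from row 4 of P and reverse-bump: 6 enters row 3 and ejects 5; 5 enters row 2 and ejects 4; 4 enters row 1 and ejects 2. So w(6) = 2. P is now [[1, 4], [3, 5], [6]].
Step i=5: Q has 5 at row 2, column 2; remove 5 from row 2 of P and reverse-bump: 5 enters row 1 and ejects 4. So w(5) = 4. P is now [[1, 5], [3], [6]].
Step i=4: Q has 4 at row 1, column 2; remove that cell from P, ejecting 5. So w(4) = 5. P is now [[1], [3], [6]].
Step i=3: Q has 3 at row 3, column 1; remove 6 from row 3 of P and reverse-bump: 6 enters row 2 and ejects 3; 3 enters row 1 and ejects 1. So w(3) = 1. P is now [[3], [6]].
Step i=2: Q has 2 at row 2, column 1; remove 6 from row 2 of P and reverse-bump: 6 enters row 1 and ejects 3. So w(2) = 3. P is now [[6]].
Step i=1: Q has 1 at row 1, column 1; remove that cell from P, ejecting 6. So w(1) = 6. P is now [].

So w = 6 3 1 5 4 2.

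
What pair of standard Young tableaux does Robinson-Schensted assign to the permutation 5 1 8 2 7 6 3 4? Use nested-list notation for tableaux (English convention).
P = [[1, 2, 3, 4], [5, 6], [7], [8]], Q = [[1, 3, 5, 8], [2, 4], [6], [7]]

Insert each entry of the permutation into P by Schensted row insertion, recording in Q the position of each new cell.

Insert 5: appended to row 1. P = [[5]], Q = [[1]].
Insert 1: 1 bumps 5 from row 1; 5 starts row 2. P = [[1], [5]], Q = [[1], [2]].
Insert 8: appended to row 1. P = [[1, 8], [5]], Q = [[1, 3], [2]].
Insert 2: 2 bumps 8 from row 1; 8 appends to row 2. P = [[1, 2], [5, 8]], Q = [[1, 3], [2, 4]].
Insert 7: appended to row 1. P = [[1, 2, 7], [5, 8]], Q = [[1, 3, 5], [2, 4]].
Insert 6: 6 bumps 7 from row 1; 7 bumps 8 from row 2; 8 starts row 3. P = [[1, 2, 6], [5, 7], [8]], Q = [[1, 3, 5], [2, 4], [6]].
Insert 3: 3 bumps 6 from row 1; 6 bumps 7 from row 2; 7 bumps 8 from row 3; 8 starts row 4. P = [[1, 2, 3], [5, 6], [7], [8]], Q = [[1, 3, 5], [2, 4], [6], [7]].
Insert 4: appended to row 1. P = [[1, 2, 3, 4], [5, 6], [7], [8]], Q = [[1, 3, 5, 8], [2, 4], [6], [7]].

So P = [[1, 2, 3, 4], [5, 6], [7], [8]], Q = [[1, 3, 5, 8], [2, 4], [6], [7]].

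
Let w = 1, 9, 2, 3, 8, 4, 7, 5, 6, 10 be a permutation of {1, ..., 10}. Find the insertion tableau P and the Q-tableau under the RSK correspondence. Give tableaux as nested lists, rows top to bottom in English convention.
P = [[1, 2, 3, 4, 5, 6, 10], [7], [8], [9]], Q = [[1, 2, 4, 5, 7, 9, 10], [3], [6], [8]]

Insert each entry of the permutation into P by Schensted row insertion, recording in Q the position of each new cell.

After inserting 1: P = [[1]].
After inserting 9: P = [[1, 9]].
After inserting 2: P = [[1, 2], [9]].
After inserting 3: P = [[1, 2, 3], [9]].
After inserting 8: P = [[1, 2, 3, 8], [9]].
After inserting 4: P = [[1, 2, 3, 4], [8], [9]].
After inserting 7: P = [[1, 2, 3, 4, 7], [8], [9]].
After inserting 5: P = [[1, 2, 3, 4, 5], [7], [8], [9]].
After inserting 6: P = [[1, 2, 3, 4, 5, 6], [7], [8], [9]].
After inserting 10: P = [[1, 2, 3, 4, 5, 6, 10], [7], [8], [9]].

So P = [[1, 2, 3, 4, 5, 6, 10], [7], [8], [9]], Q = [[1, 2, 4, 5, 7, 9, 10], [3], [6], [8]].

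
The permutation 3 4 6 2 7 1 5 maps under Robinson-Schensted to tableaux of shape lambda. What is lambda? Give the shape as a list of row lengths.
[4, 2, 1]

Row-insert each entry into an empty tableau.

After inserting 3: P = [[3]].
After inserting 4: P = [[3, 4]].
After inserting 6: P = [[3, 4, 6]].
After inserting 2: P = [[2, 4, 6], [3]].
After inserting 7: P = [[2, 4, 6, 7], [3]].
After inserting 1: P = [[1, 4, 6, 7], [2], [3]].
After inserting 5: P = [[1, 4, 5, 7], [2, 6], [3]].

The final insertion tableau P = [[1, 4, 5, 7], [2, 6], [3]] has shape [4, 2, 1].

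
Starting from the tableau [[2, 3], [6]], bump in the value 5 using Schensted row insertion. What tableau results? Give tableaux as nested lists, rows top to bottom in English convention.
5 is larger than every entry of row 1, so it is appended to row 1. The new tableau is [[2, 3, 5], [6]].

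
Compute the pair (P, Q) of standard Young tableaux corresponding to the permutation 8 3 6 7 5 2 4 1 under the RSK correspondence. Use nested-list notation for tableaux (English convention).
P = [[1, 4, 7], [2, 5], [3], [6], [8]], Q = [[1, 3, 4], [2, 7], [5], [6], [8]]

Insert each entry of the permutation into P by Schensted row insertion, recording in Q the position of each new cell.

Insert 8: appended to row 1. P = [[8]].
Insert 3: 3 bumps 8 from row 1; 8 starts row 2. P = [[3], [8]].
Insert 6: appended to row 1. P = [[3, 6], [8]].
Insert 7: appended to row 1. P = [[3, 6, 7], [8]].
Insert 5: 5 bumps 6 from row 1; 6 bumps 8 from row 2; 8 starts row 3. P = [[3, 5, 7], [6], [8]].
Insert 2: 2 bumps 3 from row 1; 3 bumps 6 from row 2; 6 bumps 8 from row 3; 8 starts row 4. P = [[2, 5, 7], [3], [6], [8]].
Insert 4: 4 bumps 5 from row 1; 5 appends to row 2. P = [[2, 4, 7], [3, 5], [6], [8]].
Insert 1: 1 bumps 2 from row 1; 2 bumps 3 from row 2; 3 bumps 6 from row 3; 6 bumps 8 from row 4; 8 starts row 5. P = [[1, 4, 7], [2, 5], [3], [6], [8]].

So P = [[1, 4, 7], [2, 5], [3], [6], [8]], Q = [[1, 3, 4], [2, 7], [5], [6], [8]].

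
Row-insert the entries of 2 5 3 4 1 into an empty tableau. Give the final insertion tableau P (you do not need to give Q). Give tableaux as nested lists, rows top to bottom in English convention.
Insert 2: appended to row 1. P = [[2]].
Insert 5: appended to row 1. P = [[2, 5]].
Insert 3: 3 bumps 5 from row 1; 5 starts row 2. P = [[2, 3], [5]].
Insert 4: appended to row 1. P = [[2, 3, 4], [5]].
Insert 1: 1 bumps 2 from row 1; 2 bumps 5 from row 2; 5 starts row 3. P = [[1, 3, 4], [2], [5]].

So P = [[1, 3, 4], [2], [5]].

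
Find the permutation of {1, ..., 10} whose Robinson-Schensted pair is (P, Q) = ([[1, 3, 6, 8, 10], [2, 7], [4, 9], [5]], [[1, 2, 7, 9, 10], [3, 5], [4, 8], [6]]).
Reverse the RSK construction: for i from n down to 1, find the cell of Q containing i, remove the entry at that cell from P, and reverse-bump it up through P; the value ejected from row 1 is w(i).

Step i=10: Q has 10 at row 1, column 5; remove that cell from P, ejecting 10. So w(10) = 10. P is now [[1, 3, 6, 8], [2, 7], [4, 9], [5]].
Step i=9: Q has 9 at row 1, column 4; remove that cell from P, ejecting 8. So w(9) = 8. P is now [[1, 3, 6], [2, 7], [4, 9], [5]].
Step i=8: Q has 8 at row 3, column 2; remove 9 from row 3 of P and reverse-bump: 9 enters row 2 and ejects 7; 7 enters row 1 and ejects 6. So w(8) = 6. P is now [[1, 3, 7], [2, 9], [4], [5]].
Step i=7: Q has 7 at row 1, column 3; remove that cell from P, ejecting 7. So w(7) = 7. P is now [[1, 3], [2, 9], [4], [5]].
Step i=6: Q has 6 at row 4, column 1; remove 5 from row 4 of P and reverse-bump: 5 enters row 3 and ejects 4; 4 enters row 2 and ejects 2; 2 enters row 1 and ejects 1. So w(6) = 1. P is now [[2, 3], [4, 9], [5]].
Step i=5: Q has 5 at row 2, column 2; remove 9 from row 2 of P and reverse-bump: 9 enters row 1 and ejects 3. So w(5) = 3. P is now [[2, 9], [4], [5]].
Step i=4: Q has 4 at row 3, column 1; remove 5 from row 3 of P and reverse-bump: 5 enters row 2 and ejects 4; 4 enters row 1 and ejects 2. So w(4) = 2. P is now [[4, 9], [5]].
Step i=3: Q has 3 at row 2, column 1; remove 5 from row 2 of P and reverse-bump: 5 enters row 1 and ejects 4. So w(3) = 4. P is now [[5, 9]].
Step i=2: Q has 2 at row 1, column 2; remove that cell from P, ejecting 9. So w(2) = 9. P is now [[5]].
Step i=1: Q has 1 at row 1, column 1; remove that cell from P, ejecting 5. So w(1) = 5. P is now [].

So w = 5 9 4 2 3 1 7 6 8 10.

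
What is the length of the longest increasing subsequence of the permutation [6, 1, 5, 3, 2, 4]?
3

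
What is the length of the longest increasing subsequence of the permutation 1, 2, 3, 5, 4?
4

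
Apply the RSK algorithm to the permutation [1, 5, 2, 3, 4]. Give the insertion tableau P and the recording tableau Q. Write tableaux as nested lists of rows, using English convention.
P = [[1, 2, 3, 4], [5]], Q = [[1, 2, 4, 5], [3]]

Insert each entry of the permutation into P by Schensted row insertion, recording in Q the position of each new cell.

Insert 1: appended to row 1. P = [[1]], Q = [[1]].
Insert 5: appended to row 1. P = [[1, 5]], Q = [[1, 2]].
Insert 2: 2 bumps 5 from row 1; 5 starts row 2. P = [[1, 2], [5]], Q = [[1, 2], [3]].
Insert 3: appended to row 1. P = [[1, 2, 3], [5]], Q = [[1, 2, 4], [3]].
Insert 4: appended to row 1. P = [[1, 2, 3, 4], [5]], Q = [[1, 2, 4, 5], [3]].

So P = [[1, 2, 3, 4], [5]], Q = [[1, 2, 4, 5], [3]].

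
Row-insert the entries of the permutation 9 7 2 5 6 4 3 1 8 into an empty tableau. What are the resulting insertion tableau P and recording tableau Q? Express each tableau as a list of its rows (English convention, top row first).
P = [[1, 3, 6, 8], [2], [4], [5], [7], [9]], Q = [[1, 4, 5, 9], [2], [3], [6], [7], [8]]

Insert each entry of the permutation into P by Schensted row insertion, recording in Q the position of each new cell.

After inserting 9: P = [[9]].
After inserting 7: P = [[7], [9]].
After inserting 2: P = [[2], [7], [9]].
After inserting 5: P = [[2, 5], [7], [9]].
After inserting 6: P = [[2, 5, 6], [7], [9]].
After inserting 4: P = [[2, 4, 6], [5], [7], [9]].
After inserting 3: P = [[2, 3, 6], [4], [5], [7], [9]].
After inserting 1: P = [[1, 3, 6], [2], [4], [5], [7], [9]].
After inserting 8: P = [[1, 3, 6, 8], [2], [4], [5], [7], [9]].

So P = [[1, 3, 6, 8], [2], [4], [5], [7], [9]], Q = [[1, 4, 5, 9], [2], [3], [6], [7], [8]].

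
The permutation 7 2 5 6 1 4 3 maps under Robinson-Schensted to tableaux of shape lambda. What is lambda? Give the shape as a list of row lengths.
RSK row insertion gives P = [[1, 3, 6], [2, 4], [5], [7]], which has shape [3, 2, 1, 1].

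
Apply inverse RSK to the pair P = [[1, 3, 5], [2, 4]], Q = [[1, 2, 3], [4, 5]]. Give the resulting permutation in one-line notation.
Reverse the RSK construction: for i from n down to 1, find the cell of Q containing i, remove the entry at that cell from P, and reverse-bump it up through P; the value ejected from row 1 is w(i).

Step i=5: Q has 5 at row 2, column 2; remove 4 from row 2 of P and reverse-bump: 4 enters row 1 and ejects 3. So w(5) = 3. P is now [[1, 4, 5], [2]].
Step i=4: Q has 4 at row 2, column 1; remove 2 from row 2 of P and reverse-bump: 2 enters row 1 and ejects 1. So w(4) = 1. P is now [[2, 4, 5]].
Step i=3: Q has 3 at row 1, column 3; remove that cell from P, ejecting 5. So w(3) = 5. P is now [[2, 4]].
Step i=2: Q has 2 at row 1, column 2; remove that cell from P, ejecting 4. So w(2) = 4. P is now [[2]].
Step i=1: Q has 1 at row 1, column 1; remove that cell from P, ejecting 2. So w(1) = 2. P is now [].

So w = 2 4 5 1 3.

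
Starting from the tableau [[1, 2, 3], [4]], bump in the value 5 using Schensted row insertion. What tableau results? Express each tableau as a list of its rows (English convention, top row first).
5 is larger than every entry of row 1, so it is appended to row 1. The new tableau is [[1, 2, 3, 5], [4]].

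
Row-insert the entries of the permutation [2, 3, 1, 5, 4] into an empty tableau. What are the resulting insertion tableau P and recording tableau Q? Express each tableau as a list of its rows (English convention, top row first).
Insert each entry of the permutation into P by Schensted row insertion, recording in Q the position of each new cell.

Insert 2: appended to row 1. P = [[2]].
Insert 3: appended to row 1. P = [[2, 3]].
Insert 1: 1 bumps 2 from row 1; 2 starts row 2. P = [[1, 3], [2]].
Insert 5: appended to row 1. P = [[1, 3, 5], [2]].
Insert 4: 4 bumps 5 from row 1; 5 appends to row 2. P = [[1, 3, 4], [2, 5]].

So P = [[1, 3, 4], [2, 5]], Q = [[1, 2, 4], [3, 5]].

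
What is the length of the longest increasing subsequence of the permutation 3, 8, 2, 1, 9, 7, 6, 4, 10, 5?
4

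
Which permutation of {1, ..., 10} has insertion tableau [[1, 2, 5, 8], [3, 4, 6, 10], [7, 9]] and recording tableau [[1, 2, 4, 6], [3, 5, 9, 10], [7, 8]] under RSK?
3 7 4 9 6 10 1 2 5 8

Reverse the RSK construction: for i from n down to 1, find the cell of Q containing i, remove the entry at that cell from P, and reverse-bump it up through P; the value ejected from row 1 is w(i).

Step i=10: Q has 10 at row 2, column 4; remove 10 from row 2 of P and reverse-bump: 10 enters row 1 and ejects 8. So w(10) = 8. P is now [[1, 2, 5, 10], [3, 4, 6], [7, 9]].
Step i=9: Q has 9 at row 2, column 3; remove 6 from row 2 of P and reverse-bump: 6 enters row 1 and ejects 5. So w(9) = 5. P is now [[1, 2, 6, 10], [3, 4], [7, 9]].
Step i=8: Q has 8 at row 3, column 2; remove 9 from row 3 of P and reverse-bump: 9 enters row 2 and ejects 4; 4 enters row 1 and ejects 2. So w(8) = 2. P is now [[1, 4, 6, 10], [3, 9], [7]].
Step i=7: Q has 7 at row 3, column 1; remove 7 from row 3 of P and reverse-bump: 7 enters row 2 and ejects 3; 3 enters row 1 and ejects 1. So w(7) = 1. P is now [[3, 4, 6, 10], [7, 9]].
Step i=6: Q has 6 at row 1, column 4; remove that cell from P, ejecting 10. So w(6) = 10. P is now [[3, 4, 6], [7, 9]].
Step i=5: Q has 5 at row 2, column 2; remove 9 from row 2 of P and reverse-bump: 9 enters row 1 and ejects 6. So w(5) = 6. P is now [[3, 4, 9], [7]].
Step i=4: Q has 4 at row 1, column 3; remove that cell from P, ejecting 9. So w(4) = 9. P is now [[3, 4], [7]].
Step i=3: Q has 3 at row 2, column 1; remove 7 from row 2 of P and reverse-bump: 7 enters row 1 and ejects 4. So w(3) = 4. P is now [[3, 7]].
Step i=2: Q has 2 at row 1, column 2; remove that cell from P, ejecting 7. So w(2) = 7. P is now [[3]].
Step i=1: Q has 1 at row 1, column 1; remove that cell from P, ejecting 3. So w(1) = 3. P is now [].

So w = 3 7 4 9 6 10 1 2 5 8.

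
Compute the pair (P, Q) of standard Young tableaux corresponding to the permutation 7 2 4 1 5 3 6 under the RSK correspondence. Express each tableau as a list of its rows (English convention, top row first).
P = [[1, 3, 5, 6], [2, 4], [7]], Q = [[1, 3, 5, 7], [2, 6], [4]]

Insert each entry of the permutation into P by Schensted row insertion, recording in Q the position of each new cell.

Insert 7: appended to row 1. P = [[7]].
Insert 2: 2 bumps 7 from row 1; 7 starts row 2. P = [[2], [7]].
Insert 4: appended to row 1. P = [[2, 4], [7]].
Insert 1: 1 bumps 2 from row 1; 2 bumps 7 from row 2; 7 starts row 3. P = [[1, 4], [2], [7]].
Insert 5: appended to row 1. P = [[1, 4, 5], [2], [7]].
Insert 3: 3 bumps 4 from row 1; 4 appends to row 2. P = [[1, 3, 5], [2, 4], [7]].
Insert 6: appended to row 1. P = [[1, 3, 5, 6], [2, 4], [7]].

So P = [[1, 3, 5, 6], [2, 4], [7]], Q = [[1, 3, 5, 7], [2, 6], [4]].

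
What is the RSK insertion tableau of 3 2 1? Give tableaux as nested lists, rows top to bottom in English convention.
P = [[1], [2], [3]]

After inserting 3: P = [[3]].
After inserting 2: P = [[2], [3]].
After inserting 1: P = [[1], [2], [3]].

So P = [[1], [2], [3]].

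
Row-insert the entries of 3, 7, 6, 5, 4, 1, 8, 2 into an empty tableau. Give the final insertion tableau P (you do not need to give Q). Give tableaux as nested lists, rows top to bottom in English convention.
P = [[1, 2, 8], [3, 4], [5], [6], [7]]

Insert 3: appended to row 1. P = [[3]].
Insert 7: appended to row 1. P = [[3, 7]].
Insert 6: 6 bumps 7 from row 1; 7 starts row 2. P = [[3, 6], [7]].
Insert 5: 5 bumps 6 from row 1; 6 bumps 7 from row 2; 7 starts row 3. P = [[3, 5], [6], [7]].
Insert 4: 4 bumps 5 from row 1; 5 bumps 6 from row 2; 6 bumps 7 from row 3; 7 starts row 4. P = [[3, 4], [5], [6], [7]].
Insert 1: 1 bumps 3 from row 1; 3 bumps 5 from row 2; 5 bumps 6 from row 3; 6 bumps 7 from row 4; 7 starts row 5. P = [[1, 4], [3], [5], [6], [7]].
Insert 8: appended to row 1. P = [[1, 4, 8], [3], [5], [6], [7]].
Insert 2: 2 bumps 4 from row 1; 4 appends to row 2. P = [[1, 2, 8], [3, 4], [5], [6], [7]].

So P = [[1, 2, 8], [3, 4], [5], [6], [7]].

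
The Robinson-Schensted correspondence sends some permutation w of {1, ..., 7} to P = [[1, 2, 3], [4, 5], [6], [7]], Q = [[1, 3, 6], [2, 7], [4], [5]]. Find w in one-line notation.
Reverse the RSK construction: for i from n down to 1, find the cell of Q containing i, remove the entry at that cell from P, and reverse-bump it up through P; the value ejected from row 1 is w(i).

Step i=7: Q has 7 at row 2, column 2; remove 5 from row 2 of P and reverse-bump: 5 enters row 1 and ejects 3. So w(7) = 3. P is now [[1, 2, 5], [4], [6], [7]].
Step i=6: Q has 6 at row 1, column 3; remove that cell from P, ejecting 5. So w(6) = 5. P is now [[1, 2], [4], [6], [7]].
Step i=5: Q has 5 at row 4, column 1; remove 7 from row 4 of P and reverse-bump: 7 enters row 3 and ejects 6; 6 enters row 2 and ejects 4; 4 enters row 1 and ejects 2. So w(5) = 2. P is now [[1, 4], [6], [7]].
Step i=4: Q has 4 at row 3, column 1; remove 7 from row 3 of P and reverse-bump: 7 enters row 2 and ejects 6; 6 enters row 1 and ejects 4. So w(4) = 4. P is now [[1, 6], [7]].
Step i=3: Q has 3 at row 1, column 2; remove that cell from P, ejecting 6. So w(3) = 6. P is now [[1], [7]].
Step i=2: Q has 2 at row 2, column 1; remove 7 from row 2 of P and reverse-bump: 7 enters row 1 and ejects 1. So w(2) = 1. P is now [[7]].
Step i=1: Q has 1 at row 1, column 1; remove that cell from P, ejecting 7. So w(1) = 7. P is now [].

So w = 7 1 6 4 2 5 3.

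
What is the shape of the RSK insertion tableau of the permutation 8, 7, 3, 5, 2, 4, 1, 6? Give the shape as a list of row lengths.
[3, 2, 1, 1, 1]

Row-insert each entry into an empty tableau.

After inserting 8: P = [[8]].
After inserting 7: P = [[7], [8]].
After inserting 3: P = [[3], [7], [8]].
After inserting 5: P = [[3, 5], [7], [8]].
After inserting 2: P = [[2, 5], [3], [7], [8]].
After inserting 4: P = [[2, 4], [3, 5], [7], [8]].
After inserting 1: P = [[1, 4], [2, 5], [3], [7], [8]].
After inserting 6: P = [[1, 4, 6], [2, 5], [3], [7], [8]].

The final insertion tableau P = [[1, 4, 6], [2, 5], [3], [7], [8]] has shape [3, 2, 1, 1, 1].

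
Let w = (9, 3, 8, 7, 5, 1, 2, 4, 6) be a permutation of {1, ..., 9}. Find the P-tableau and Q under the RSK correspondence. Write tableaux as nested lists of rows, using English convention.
P = [[1, 2, 4, 6], [3, 5], [7], [8], [9]], Q = [[1, 3, 8, 9], [2, 7], [4], [5], [6]]

Insert each entry of the permutation into P by Schensted row insertion, recording in Q the position of each new cell.

Insert 9: appended to row 1. P = [[9]], Q = [[1]].
Insert 3: 3 bumps 9 from row 1; 9 starts row 2. P = [[3], [9]], Q = [[1], [2]].
Insert 8: appended to row 1. P = [[3, 8], [9]], Q = [[1, 3], [2]].
Insert 7: 7 bumps 8 from row 1; 8 bumps 9 from row 2; 9 starts row 3. P = [[3, 7], [8], [9]], Q = [[1, 3], [2], [4]].
Insert 5: 5 bumps 7 from row 1; 7 bumps 8 from row 2; 8 bumps 9 from row 3; 9 starts row 4. P = [[3, 5], [7], [8], [9]], Q = [[1, 3], [2], [4], [5]].
Insert 1: 1 bumps 3 from row 1; 3 bumps 7 from row 2; 7 bumps 8 from row 3; 8 bumps 9 from row 4; 9 starts row 5. P = [[1, 5], [3], [7], [8], [9]], Q = [[1, 3], [2], [4], [5], [6]].
Insert 2: 2 bumps 5 from row 1; 5 appends to row 2. P = [[1, 2], [3, 5], [7], [8], [9]], Q = [[1, 3], [2, 7], [4], [5], [6]].
Insert 4: appended to row 1. P = [[1, 2, 4], [3, 5], [7], [8], [9]], Q = [[1, 3, 8], [2, 7], [4], [5], [6]].
Insert 6: appended to row 1. P = [[1, 2, 4, 6], [3, 5], [7], [8], [9]], Q = [[1, 3, 8, 9], [2, 7], [4], [5], [6]].

So P = [[1, 2, 4, 6], [3, 5], [7], [8], [9]], Q = [[1, 3, 8, 9], [2, 7], [4], [5], [6]].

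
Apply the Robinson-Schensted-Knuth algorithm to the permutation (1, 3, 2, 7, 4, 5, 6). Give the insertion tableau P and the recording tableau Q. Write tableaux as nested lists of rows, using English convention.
P = [[1, 2, 4, 5, 6], [3, 7]], Q = [[1, 2, 4, 6, 7], [3, 5]]

Insert each entry of the permutation into P by Schensted row insertion, recording in Q the position of each new cell.

After inserting 1: P = [[1]].
After inserting 3: P = [[1, 3]].
After inserting 2: P = [[1, 2], [3]].
After inserting 7: P = [[1, 2, 7], [3]].
After inserting 4: P = [[1, 2, 4], [3, 7]].
After inserting 5: P = [[1, 2, 4, 5], [3, 7]].
After inserting 6: P = [[1, 2, 4, 5, 6], [3, 7]].

So P = [[1, 2, 4, 5, 6], [3, 7]], Q = [[1, 2, 4, 6, 7], [3, 5]].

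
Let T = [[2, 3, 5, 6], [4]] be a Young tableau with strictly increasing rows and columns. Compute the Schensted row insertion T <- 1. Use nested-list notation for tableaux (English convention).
In row 1, 1 replaces 2 (the leftmost entry greater than 1); 2 is bumped to row 2. In row 2, 2 replaces 4 (the leftmost entry greater than 2); 4 is bumped to row 3. 4 starts a new row 3. The new tableau is [[1, 3, 5, 6], [2], [4]].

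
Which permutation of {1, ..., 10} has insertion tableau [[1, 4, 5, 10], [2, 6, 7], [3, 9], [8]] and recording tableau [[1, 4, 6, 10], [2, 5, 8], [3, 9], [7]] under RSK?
Reverse RSK: for i = n, n-1, ..., 1, locate i in Q, remove the corresponding corner cell from P, and reverse-bump its entry up through P; the value ejected from row 1 is w(i).

So w = 8 3 2 6 4 9 1 7 5 10.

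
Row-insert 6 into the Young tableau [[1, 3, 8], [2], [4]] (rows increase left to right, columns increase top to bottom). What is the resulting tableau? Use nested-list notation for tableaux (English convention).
In row 1, 6 replaces 8 (the leftmost entry greater than 6); 8 is bumped to row 2. 8 is appended to row 2. The new tableau is [[1, 3, 6], [2, 8], [4]].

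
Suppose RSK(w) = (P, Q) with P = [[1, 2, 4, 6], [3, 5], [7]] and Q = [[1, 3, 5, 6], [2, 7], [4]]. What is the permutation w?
7 1 3 2 5 6 4

Reverse the RSK construction: for i from n down to 1, find the cell of Q containing i, remove the entry at that cell from P, and reverse-bump it up through P; the value ejected from row 1 is w(i).

Step i=7: Q has 7 at row 2, column 2; remove 5 from row 2 of P and reverse-bump: 5 enters row 1 and ejects 4. So w(7) = 4. P is now [[1, 2, 5, 6], [3], [7]].
Step i=6: Q has 6 at row 1, column 4; remove that cell from P, ejecting 6. So w(6) = 6. P is now [[1, 2, 5], [3], [7]].
Step i=5: Q has 5 at row 1, column 3; remove that cell from P, ejecting 5. So w(5) = 5. P is now [[1, 2], [3], [7]].
Step i=4: Q has 4 at row 3, column 1; remove 7 from row 3 of P and reverse-bump: 7 enters row 2 and ejects 3; 3 enters row 1 and ejects 2. So w(4) = 2. P is now [[1, 3], [7]].
Step i=3: Q has 3 at row 1, column 2; remove that cell from P, ejecting 3. So w(3) = 3. P is now [[1], [7]].
Step i=2: Q has 2 at row 2, column 1; remove 7 from row 2 of P and reverse-bump: 7 enters row 1 and ejects 1. So w(2) = 1. P is now [[7]].
Step i=1: Q has 1 at row 1, column 1; remove that cell from P, ejecting 7. So w(1) = 7. P is now [].

So w = 7 1 3 2 5 6 4.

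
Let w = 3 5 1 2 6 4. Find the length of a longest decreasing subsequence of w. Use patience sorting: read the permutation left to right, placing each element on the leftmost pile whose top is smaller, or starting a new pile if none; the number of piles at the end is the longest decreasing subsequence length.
3: new pile. tops = [3]
5: onto pile 1 (replacing 3). tops = [5]
1: new pile. tops = [5, 1]
2: onto pile 2 (replacing 1). tops = [5, 2]
6: onto pile 1 (replacing 5). tops = [6, 2]
4: onto pile 2 (replacing 2). tops = [6, 4]

2 piles, so the longest decreasing subsequence has length 2.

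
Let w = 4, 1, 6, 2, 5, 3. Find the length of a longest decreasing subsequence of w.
3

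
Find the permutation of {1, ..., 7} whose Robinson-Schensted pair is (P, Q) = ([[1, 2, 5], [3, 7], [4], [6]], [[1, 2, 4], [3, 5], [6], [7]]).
Reverse the RSK construction: for i from n down to 1, find the cell of Q containing i, remove the entry at that cell from P, and reverse-bump it up through P; the value ejected from row 1 is w(i).

Step i=7: Q has 7 at row 4, column 1; remove 6 from row 4 of P and reverse-bump: 6 enters row 3 and ejects 4; 4 enters row 2 and ejects 3; 3 enters row 1 and ejects 2. So w(7) = 2. P is now [[1, 3, 5], [4, 7], [6]].
Step i=6: Q has 6 at row 3, column 1; remove 6 from row 3 of P and reverse-bump: 6 enters row 2 and ejects 4; 4 enters row 1 and ejects 3. So w(6) = 3. P is now [[1, 4, 5], [6, 7]].
Step i=5: Q has 5 at row 2, column 2; remove 7 from row 2 of P and reverse-bump: 7 enters row 1 and ejects 5. So w(5) = 5. P is now [[1, 4, 7], [6]].
Step i=4: Q has 4 at row 1, column 3; remove that cell from P, ejecting 7. So w(4) = 7. P is now [[1, 4], [6]].
Step i=3: Q has 3 at row 2, column 1; remove 6 from row 2 of P and reverse-bump: 6 enters row 1 and ejects 4. So w(3) = 4. P is now [[1, 6]].
Step i=2: Q has 2 at row 1, column 2; remove that cell from P, ejecting 6. So w(2) = 6. P is now [[1]].
Step i=1: Q has 1 at row 1, column 1; remove that cell from P, ejecting 1. So w(1) = 1. P is now [].

So w = 1 6 4 7 5 3 2.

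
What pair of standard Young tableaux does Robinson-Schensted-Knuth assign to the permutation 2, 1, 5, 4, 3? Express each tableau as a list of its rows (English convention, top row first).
P = [[1, 3], [2, 4], [5]], Q = [[1, 3], [2, 4], [5]]

Insert each entry of the permutation into P by Schensted row insertion, recording in Q the position of each new cell.

Insert 2: appended to row 1. P = [[2]].
Insert 1: 1 bumps 2 from row 1; 2 starts row 2. P = [[1], [2]].
Insert 5: appended to row 1. P = [[1, 5], [2]].
Insert 4: 4 bumps 5 from row 1; 5 appends to row 2. P = [[1, 4], [2, 5]].
Insert 3: 3 bumps 4 from row 1; 4 bumps 5 from row 2; 5 starts row 3. P = [[1, 3], [2, 4], [5]].

So P = [[1, 3], [2, 4], [5]], Q = [[1, 3], [2, 4], [5]].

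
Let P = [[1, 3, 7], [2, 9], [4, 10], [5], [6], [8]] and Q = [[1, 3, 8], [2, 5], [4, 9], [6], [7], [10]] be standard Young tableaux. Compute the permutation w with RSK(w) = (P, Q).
Reverse the RSK construction: for i from n down to 1, find the cell of Q containing i, remove the entry at that cell from P, and reverse-bump it up through P; the value ejected from row 1 is w(i).

Step i=10: Q has 10 at row 6, column 1; remove 8 from row 6 of P and reverse-bump: 8 enters row 5 and ejects 6; 6 enters row 4 and ejects 5; 5 enters row 3 and ejects 4; 4 enters row 2 and ejects 2; 2 enters row 1 and ejects 1. So w(10) = 1. P is now [[2, 3, 7], [4, 9], [5, 10], [6], [8]].
Step i=9: Q has 9 at row 3, column 2; remove 10 from row 3 of P and reverse-bump: 10 enters row 2 and ejects 9; 9 enters row 1 and ejects 7. So w(9) = 7. P is now [[2, 3, 9], [4, 10], [5], [6], [8]].
Step i=8: Q has 8 at row 1, column 3; remove that cell from P, ejecting 9. So w(8) = 9. P is now [[2, 3], [4, 10], [5], [6], [8]].
Step i=7: Q has 7 at row 5, column 1; remove 8 from row 5 of P and reverse-bump: 8 enters row 4 and ejects 6; 6 enters row 3 and ejects 5; 5 enters row 2 and ejects 4; 4 enters row 1 and ejects 3. So w(7) = 3. P is now [[2, 4], [5, 10], [6], [8]].
Step i=6: Q has 6 at row 4, column 1; remove 8 from row 4 of P and reverse-bump: 8 enters row 3 and ejects 6; 6 enters row 2 and ejects 5; 5 enters row 1 and ejects 4. So w(6) = 4. P is now [[2, 5], [6, 10], [8]].
Step i=5: Q has 5 at row 2, column 2; remove 10 from row 2 of P and reverse-bump: 10 enters row 1 and ejects 5. So w(5) = 5. P is now [[2, 10], [6], [8]].
Step i=4: Q has 4 at row 3, column 1; remove 8 from row 3 of P and reverse-bump: 8 enters row 2 and ejects 6; 6 enters row 1 and ejects 2. So w(4) = 2. P is now [[6, 10], [8]].
Step i=3: Q has 3 at row 1, column 2; remove that cell from P, ejecting 10. So w(3) = 10. P is now [[6], [8]].
Step i=2: Q has 2 at row 2, column 1; remove 8 from row 2 of P and reverse-bump: 8 enters row 1 and ejects 6. So w(2) = 6. P is now [[8]].
Step i=1: Q has 1 at row 1, column 1; remove that cell from P, ejecting 8. So w(1) = 8. P is now [].

So w = 8 6 10 2 5 4 3 9 7 1.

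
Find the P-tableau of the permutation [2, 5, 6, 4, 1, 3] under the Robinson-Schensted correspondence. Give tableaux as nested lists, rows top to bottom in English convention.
Insert 2: appended to row 1. P = [[2]].
Insert 5: appended to row 1. P = [[2, 5]].
Insert 6: appended to row 1. P = [[2, 5, 6]].
Insert 4: 4 bumps 5 from row 1; 5 starts row 2. P = [[2, 4, 6], [5]].
Insert 1: 1 bumps 2 from row 1; 2 bumps 5 from row 2; 5 starts row 3. P = [[1, 4, 6], [2], [5]].
Insert 3: 3 bumps 4 from row 1; 4 appends to row 2. P = [[1, 3, 6], [2, 4], [5]].

So P = [[1, 3, 6], [2, 4], [5]].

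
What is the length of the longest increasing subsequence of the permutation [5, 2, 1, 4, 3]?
2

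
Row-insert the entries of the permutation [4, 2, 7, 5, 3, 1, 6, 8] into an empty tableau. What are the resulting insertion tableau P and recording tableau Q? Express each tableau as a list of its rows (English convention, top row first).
Insert each entry of the permutation into P by Schensted row insertion, recording in Q the position of each new cell.

Insert 4: appended to row 1. P = [[4]], Q = [[1]].
Insert 2: 2 bumps 4 from row 1; 4 starts row 2. P = [[2], [4]], Q = [[1], [2]].
Insert 7: appended to row 1. P = [[2, 7], [4]], Q = [[1, 3], [2]].
Insert 5: 5 bumps 7 from row 1; 7 appends to row 2. P = [[2, 5], [4, 7]], Q = [[1, 3], [2, 4]].
Insert 3: 3 bumps 5 from row 1; 5 bumps 7 from row 2; 7 starts row 3. P = [[2, 3], [4, 5], [7]], Q = [[1, 3], [2, 4], [5]].
Insert 1: 1 bumps 2 from row 1; 2 bumps 4 from row 2; 4 bumps 7 from row 3; 7 starts row 4. P = [[1, 3], [2, 5], [4], [7]], Q = [[1, 3], [2, 4], [5], [6]].
Insert 6: appended to row 1. P = [[1, 3, 6], [2, 5], [4], [7]], Q = [[1, 3, 7], [2, 4], [5], [6]].
Insert 8: appended to row 1. P = [[1, 3, 6, 8], [2, 5], [4], [7]], Q = [[1, 3, 7, 8], [2, 4], [5], [6]].

So P = [[1, 3, 6, 8], [2, 5], [4], [7]], Q = [[1, 3, 7, 8], [2, 4], [5], [6]].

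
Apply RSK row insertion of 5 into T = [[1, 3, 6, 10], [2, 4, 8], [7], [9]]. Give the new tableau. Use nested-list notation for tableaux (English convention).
[[1, 3, 5, 10], [2, 4, 6], [7, 8], [9]]

In row 1, 5 replaces 6 (the leftmost entry greater than 5); 6 is bumped to row 2. In row 2, 6 replaces 8 (the leftmost entry greater than 6); 8 is bumped to row 3. 8 is appended to row 3. The new tableau is [[1, 3, 5, 10], [2, 4, 6], [7, 8], [9]].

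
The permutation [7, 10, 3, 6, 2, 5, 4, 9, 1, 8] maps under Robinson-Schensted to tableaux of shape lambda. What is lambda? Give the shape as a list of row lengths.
Row-insert each entry into an empty tableau.

After inserting 7: P = [[7]].
After inserting 10: P = [[7, 10]].
After inserting 3: P = [[3, 10], [7]].
After inserting 6: P = [[3, 6], [7, 10]].
After inserting 2: P = [[2, 6], [3, 10], [7]].
After inserting 5: P = [[2, 5], [3, 6], [7, 10]].
After inserting 4: P = [[2, 4], [3, 5], [6, 10], [7]].
After inserting 9: P = [[2, 4, 9], [3, 5], [6, 10], [7]].
After inserting 1: P = [[1, 4, 9], [2, 5], [3, 10], [6], [7]].
After inserting 8: P = [[1, 4, 8], [2, 5, 9], [3, 10], [6], [7]].

The final insertion tableau P = [[1, 4, 8], [2, 5, 9], [3, 10], [6], [7]] has shape [3, 3, 2, 1, 1].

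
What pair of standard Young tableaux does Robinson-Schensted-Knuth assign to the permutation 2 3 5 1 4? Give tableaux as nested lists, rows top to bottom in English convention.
Insert each entry of the permutation into P by Schensted row insertion, recording in Q the position of each new cell.

Insert 2: appended to row 1. P = [[2]].
Insert 3: appended to row 1. P = [[2, 3]].
Insert 5: appended to row 1. P = [[2, 3, 5]].
Insert 1: 1 bumps 2 from row 1; 2 starts row 2. P = [[1, 3, 5], [2]].
Insert 4: 4 bumps 5 from row 1; 5 appends to row 2. P = [[1, 3, 4], [2, 5]].

So P = [[1, 3, 4], [2, 5]], Q = [[1, 2, 3], [4, 5]].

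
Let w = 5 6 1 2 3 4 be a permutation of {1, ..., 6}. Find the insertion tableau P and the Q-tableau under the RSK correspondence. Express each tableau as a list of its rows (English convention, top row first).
P = [[1, 2, 3, 4], [5, 6]], Q = [[1, 2, 5, 6], [3, 4]]

Insert each entry of the permutation into P by Schensted row insertion, recording in Q the position of each new cell.

After inserting 5: P = [[5]].
After inserting 6: P = [[5, 6]].
After inserting 1: P = [[1, 6], [5]].
After inserting 2: P = [[1, 2], [5, 6]].
After inserting 3: P = [[1, 2, 3], [5, 6]].
After inserting 4: P = [[1, 2, 3, 4], [5, 6]].

So P = [[1, 2, 3, 4], [5, 6]], Q = [[1, 2, 5, 6], [3, 4]].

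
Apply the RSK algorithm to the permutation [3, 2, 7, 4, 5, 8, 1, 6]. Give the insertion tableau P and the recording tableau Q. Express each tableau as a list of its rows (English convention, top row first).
Insert each entry of the permutation into P by Schensted row insertion, recording in Q the position of each new cell.

After inserting 3: P = [[3]].
After inserting 2: P = [[2], [3]].
After inserting 7: P = [[2, 7], [3]].
After inserting 4: P = [[2, 4], [3, 7]].
After inserting 5: P = [[2, 4, 5], [3, 7]].
After inserting 8: P = [[2, 4, 5, 8], [3, 7]].
After inserting 1: P = [[1, 4, 5, 8], [2, 7], [3]].
After inserting 6: P = [[1, 4, 5, 6], [2, 7, 8], [3]].

So P = [[1, 4, 5, 6], [2, 7, 8], [3]], Q = [[1, 3, 5, 6], [2, 4, 8], [7]].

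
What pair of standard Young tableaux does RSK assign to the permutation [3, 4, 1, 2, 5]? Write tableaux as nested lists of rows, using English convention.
Insert each entry of the permutation into P by Schensted row insertion, recording in Q the position of each new cell.

Insert 3: appended to row 1. P = [[3]].
Insert 4: appended to row 1. P = [[3, 4]].
Insert 1: 1 bumps 3 from row 1; 3 starts row 2. P = [[1, 4], [3]].
Insert 2: 2 bumps 4 from row 1; 4 appends to row 2. P = [[1, 2], [3, 4]].
Insert 5: appended to row 1. P = [[1, 2, 5], [3, 4]].

So P = [[1, 2, 5], [3, 4]], Q = [[1, 2, 5], [3, 4]].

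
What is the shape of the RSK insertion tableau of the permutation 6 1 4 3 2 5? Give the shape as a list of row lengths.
[3, 1, 1, 1]

Row-insert each entry into an empty tableau.

After inserting 6: P = [[6]].
After inserting 1: P = [[1], [6]].
After inserting 4: P = [[1, 4], [6]].
After inserting 3: P = [[1, 3], [4], [6]].
After inserting 2: P = [[1, 2], [3], [4], [6]].
After inserting 5: P = [[1, 2, 5], [3], [4], [6]].

The final insertion tableau P = [[1, 2, 5], [3], [4], [6]] has shape [3, 1, 1, 1].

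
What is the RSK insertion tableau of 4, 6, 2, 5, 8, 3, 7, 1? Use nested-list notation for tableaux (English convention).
P = [[1, 3, 7], [2, 5, 8], [4], [6]]

Insert 4: appended to row 1. P = [[4]].
Insert 6: appended to row 1. P = [[4, 6]].
Insert 2: 2 bumps 4 from row 1; 4 starts row 2. P = [[2, 6], [4]].
Insert 5: 5 bumps 6 from row 1; 6 appends to row 2. P = [[2, 5], [4, 6]].
Insert 8: appended to row 1. P = [[2, 5, 8], [4, 6]].
Insert 3: 3 bumps 5 from row 1; 5 bumps 6 from row 2; 6 starts row 3. P = [[2, 3, 8], [4, 5], [6]].
Insert 7: 7 bumps 8 from row 1; 8 appends to row 2. P = [[2, 3, 7], [4, 5, 8], [6]].
Insert 1: 1 bumps 2 from row 1; 2 bumps 4 from row 2; 4 bumps 6 from row 3; 6 starts row 4. P = [[1, 3, 7], [2, 5, 8], [4], [6]].

So P = [[1, 3, 7], [2, 5, 8], [4], [6]].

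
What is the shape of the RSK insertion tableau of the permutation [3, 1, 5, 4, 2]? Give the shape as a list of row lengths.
[2, 2, 1]

Row-insert each entry into an empty tableau.

After inserting 3: P = [[3]].
After inserting 1: P = [[1], [3]].
After inserting 5: P = [[1, 5], [3]].
After inserting 4: P = [[1, 4], [3, 5]].
After inserting 2: P = [[1, 2], [3, 4], [5]].

The final insertion tableau P = [[1, 2], [3, 4], [5]] has shape [2, 2, 1].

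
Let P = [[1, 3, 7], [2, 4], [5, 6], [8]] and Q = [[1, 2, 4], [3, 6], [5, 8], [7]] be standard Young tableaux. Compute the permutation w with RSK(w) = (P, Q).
5 8 6 7 2 4 1 3

Reverse RSK: for i = n, n-1, ..., 1, locate i in Q, remove the corresponding corner cell from P, and reverse-bump its entry up through P; the value ejected from row 1 is w(i).

So w = 5 8 6 7 2 4 1 3.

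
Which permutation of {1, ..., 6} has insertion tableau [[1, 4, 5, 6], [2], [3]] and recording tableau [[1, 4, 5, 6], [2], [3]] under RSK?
3 2 1 4 5 6

Reverse the RSK construction: for i from n down to 1, find the cell of Q containing i, remove the entry at that cell from P, and reverse-bump it up through P; the value ejected from row 1 is w(i).

Step i=6: Q has 6 at row 1, column 4; remove that cell from P, ejecting 6. So w(6) = 6. P is now [[1, 4, 5], [2], [3]].
Step i=5: Q has 5 at row 1, column 3; remove that cell from P, ejecting 5. So w(5) = 5. P is now [[1, 4], [2], [3]].
Step i=4: Q has 4 at row 1, column 2; remove that cell from P, ejecting 4. So w(4) = 4. P is now [[1], [2], [3]].
Step i=3: Q has 3 at row 3, column 1; remove 3 from row 3 of P and reverse-bump: 3 enters row 2 and ejects 2; 2 enters row 1 and ejects 1. So w(3) = 1. P is now [[2], [3]].
Step i=2: Q has 2 at row 2, column 1; remove 3 from row 2 of P and reverse-bump: 3 enters row 1 and ejects 2. So w(2) = 2. P is now [[3]].
Step i=1: Q has 1 at row 1, column 1; remove that cell from P, ejecting 3. So w(1) = 3. P is now [].

So w = 3 2 1 4 5 6.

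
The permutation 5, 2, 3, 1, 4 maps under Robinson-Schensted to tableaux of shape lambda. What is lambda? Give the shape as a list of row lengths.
[3, 1, 1]

RSK row insertion gives P = [[1, 3, 4], [2], [5]], which has shape [3, 1, 1].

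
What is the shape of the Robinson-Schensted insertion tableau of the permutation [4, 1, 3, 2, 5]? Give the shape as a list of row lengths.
RSK row insertion gives P = [[1, 2, 5], [3], [4]], which has shape [3, 1, 1].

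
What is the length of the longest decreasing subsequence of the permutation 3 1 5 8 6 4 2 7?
4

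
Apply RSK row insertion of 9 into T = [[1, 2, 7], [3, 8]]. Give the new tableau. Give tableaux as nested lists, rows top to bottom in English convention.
[[1, 2, 7, 9], [3, 8]]

9 is larger than every entry of row 1, so it is appended to row 1. The new tableau is [[1, 2, 7, 9], [3, 8]].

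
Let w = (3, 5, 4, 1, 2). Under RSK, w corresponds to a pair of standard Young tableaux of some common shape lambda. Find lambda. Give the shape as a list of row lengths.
Row-insert each entry into an empty tableau.

After inserting 3: P = [[3]].
After inserting 5: P = [[3, 5]].
After inserting 4: P = [[3, 4], [5]].
After inserting 1: P = [[1, 4], [3], [5]].
After inserting 2: P = [[1, 2], [3, 4], [5]].

The final insertion tableau P = [[1, 2], [3, 4], [5]] has shape [2, 2, 1].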